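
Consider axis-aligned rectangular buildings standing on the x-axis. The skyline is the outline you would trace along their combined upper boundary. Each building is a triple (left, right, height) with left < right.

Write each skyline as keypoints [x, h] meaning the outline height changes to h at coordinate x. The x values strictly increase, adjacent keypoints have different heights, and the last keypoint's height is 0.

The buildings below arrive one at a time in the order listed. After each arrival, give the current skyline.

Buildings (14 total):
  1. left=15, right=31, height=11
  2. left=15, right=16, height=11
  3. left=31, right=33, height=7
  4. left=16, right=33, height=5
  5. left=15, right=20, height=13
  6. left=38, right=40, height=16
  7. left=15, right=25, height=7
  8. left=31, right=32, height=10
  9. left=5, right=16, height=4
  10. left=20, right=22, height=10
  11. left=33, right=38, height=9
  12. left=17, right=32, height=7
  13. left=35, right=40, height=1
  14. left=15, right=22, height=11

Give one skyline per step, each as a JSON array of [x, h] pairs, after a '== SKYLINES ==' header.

== SKYLINES ==
[[15,11],[31,0]]
[[15,11],[31,0]]
[[15,11],[31,7],[33,0]]
[[15,11],[31,7],[33,0]]
[[15,13],[20,11],[31,7],[33,0]]
[[15,13],[20,11],[31,7],[33,0],[38,16],[40,0]]
[[15,13],[20,11],[31,7],[33,0],[38,16],[40,0]]
[[15,13],[20,11],[31,10],[32,7],[33,0],[38,16],[40,0]]
[[5,4],[15,13],[20,11],[31,10],[32,7],[33,0],[38,16],[40,0]]
[[5,4],[15,13],[20,11],[31,10],[32,7],[33,0],[38,16],[40,0]]
[[5,4],[15,13],[20,11],[31,10],[32,7],[33,9],[38,16],[40,0]]
[[5,4],[15,13],[20,11],[31,10],[32,7],[33,9],[38,16],[40,0]]
[[5,4],[15,13],[20,11],[31,10],[32,7],[33,9],[38,16],[40,0]]
[[5,4],[15,13],[20,11],[31,10],[32,7],[33,9],[38,16],[40,0]]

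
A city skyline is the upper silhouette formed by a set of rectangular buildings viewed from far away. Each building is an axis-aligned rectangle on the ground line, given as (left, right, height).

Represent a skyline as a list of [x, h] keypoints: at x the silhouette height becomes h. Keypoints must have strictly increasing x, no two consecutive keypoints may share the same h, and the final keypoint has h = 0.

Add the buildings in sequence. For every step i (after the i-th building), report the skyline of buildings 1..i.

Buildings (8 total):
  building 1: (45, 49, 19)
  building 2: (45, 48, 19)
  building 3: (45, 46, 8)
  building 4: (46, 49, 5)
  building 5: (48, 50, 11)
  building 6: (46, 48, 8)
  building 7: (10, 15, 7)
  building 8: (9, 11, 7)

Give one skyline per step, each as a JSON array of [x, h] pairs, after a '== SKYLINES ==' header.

== SKYLINES ==
[[45,19],[49,0]]
[[45,19],[49,0]]
[[45,19],[49,0]]
[[45,19],[49,0]]
[[45,19],[49,11],[50,0]]
[[45,19],[49,11],[50,0]]
[[10,7],[15,0],[45,19],[49,11],[50,0]]
[[9,7],[15,0],[45,19],[49,11],[50,0]]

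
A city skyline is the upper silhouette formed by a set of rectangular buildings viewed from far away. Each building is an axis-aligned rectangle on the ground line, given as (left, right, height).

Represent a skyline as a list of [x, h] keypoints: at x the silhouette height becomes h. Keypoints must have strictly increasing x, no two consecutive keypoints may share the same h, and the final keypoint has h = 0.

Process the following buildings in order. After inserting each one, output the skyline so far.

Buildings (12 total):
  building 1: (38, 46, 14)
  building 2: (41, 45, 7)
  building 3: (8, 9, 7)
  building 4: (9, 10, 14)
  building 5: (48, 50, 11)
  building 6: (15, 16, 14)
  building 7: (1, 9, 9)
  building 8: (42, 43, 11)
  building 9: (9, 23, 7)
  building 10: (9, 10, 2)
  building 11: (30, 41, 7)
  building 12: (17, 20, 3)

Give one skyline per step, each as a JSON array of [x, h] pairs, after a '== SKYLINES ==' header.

== SKYLINES ==
[[38,14],[46,0]]
[[38,14],[46,0]]
[[8,7],[9,0],[38,14],[46,0]]
[[8,7],[9,14],[10,0],[38,14],[46,0]]
[[8,7],[9,14],[10,0],[38,14],[46,0],[48,11],[50,0]]
[[8,7],[9,14],[10,0],[15,14],[16,0],[38,14],[46,0],[48,11],[50,0]]
[[1,9],[9,14],[10,0],[15,14],[16,0],[38,14],[46,0],[48,11],[50,0]]
[[1,9],[9,14],[10,0],[15,14],[16,0],[38,14],[46,0],[48,11],[50,0]]
[[1,9],[9,14],[10,7],[15,14],[16,7],[23,0],[38,14],[46,0],[48,11],[50,0]]
[[1,9],[9,14],[10,7],[15,14],[16,7],[23,0],[38,14],[46,0],[48,11],[50,0]]
[[1,9],[9,14],[10,7],[15,14],[16,7],[23,0],[30,7],[38,14],[46,0],[48,11],[50,0]]
[[1,9],[9,14],[10,7],[15,14],[16,7],[23,0],[30,7],[38,14],[46,0],[48,11],[50,0]]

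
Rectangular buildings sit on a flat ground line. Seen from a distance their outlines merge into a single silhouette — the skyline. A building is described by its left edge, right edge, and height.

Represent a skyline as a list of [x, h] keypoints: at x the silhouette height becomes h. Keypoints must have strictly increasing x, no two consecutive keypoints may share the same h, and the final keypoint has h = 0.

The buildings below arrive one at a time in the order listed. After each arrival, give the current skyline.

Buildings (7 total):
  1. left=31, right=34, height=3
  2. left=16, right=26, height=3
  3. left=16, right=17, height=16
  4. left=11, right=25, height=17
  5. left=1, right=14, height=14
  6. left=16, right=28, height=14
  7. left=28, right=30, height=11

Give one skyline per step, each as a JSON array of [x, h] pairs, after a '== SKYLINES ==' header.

== SKYLINES ==
[[31,3],[34,0]]
[[16,3],[26,0],[31,3],[34,0]]
[[16,16],[17,3],[26,0],[31,3],[34,0]]
[[11,17],[25,3],[26,0],[31,3],[34,0]]
[[1,14],[11,17],[25,3],[26,0],[31,3],[34,0]]
[[1,14],[11,17],[25,14],[28,0],[31,3],[34,0]]
[[1,14],[11,17],[25,14],[28,11],[30,0],[31,3],[34,0]]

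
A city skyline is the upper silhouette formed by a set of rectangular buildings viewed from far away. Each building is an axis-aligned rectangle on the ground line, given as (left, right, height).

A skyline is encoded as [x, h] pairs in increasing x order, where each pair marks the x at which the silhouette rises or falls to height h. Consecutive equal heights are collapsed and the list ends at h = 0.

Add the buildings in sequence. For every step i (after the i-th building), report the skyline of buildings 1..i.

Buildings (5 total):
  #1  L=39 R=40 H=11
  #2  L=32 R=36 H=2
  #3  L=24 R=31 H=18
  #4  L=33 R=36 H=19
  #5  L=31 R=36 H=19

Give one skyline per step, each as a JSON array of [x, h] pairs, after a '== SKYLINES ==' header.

== SKYLINES ==
[[39,11],[40,0]]
[[32,2],[36,0],[39,11],[40,0]]
[[24,18],[31,0],[32,2],[36,0],[39,11],[40,0]]
[[24,18],[31,0],[32,2],[33,19],[36,0],[39,11],[40,0]]
[[24,18],[31,19],[36,0],[39,11],[40,0]]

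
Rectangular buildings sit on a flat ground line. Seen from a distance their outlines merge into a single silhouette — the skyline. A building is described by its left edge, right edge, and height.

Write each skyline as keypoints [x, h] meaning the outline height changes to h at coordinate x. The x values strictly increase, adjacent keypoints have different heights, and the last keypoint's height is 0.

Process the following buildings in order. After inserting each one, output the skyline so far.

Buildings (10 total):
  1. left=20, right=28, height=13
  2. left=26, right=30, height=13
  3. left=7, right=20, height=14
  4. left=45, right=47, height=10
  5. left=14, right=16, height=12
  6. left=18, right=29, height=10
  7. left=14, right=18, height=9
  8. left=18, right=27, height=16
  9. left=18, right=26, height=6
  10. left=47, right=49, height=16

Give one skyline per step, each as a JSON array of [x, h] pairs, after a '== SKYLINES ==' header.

== SKYLINES ==
[[20,13],[28,0]]
[[20,13],[30,0]]
[[7,14],[20,13],[30,0]]
[[7,14],[20,13],[30,0],[45,10],[47,0]]
[[7,14],[20,13],[30,0],[45,10],[47,0]]
[[7,14],[20,13],[30,0],[45,10],[47,0]]
[[7,14],[20,13],[30,0],[45,10],[47,0]]
[[7,14],[18,16],[27,13],[30,0],[45,10],[47,0]]
[[7,14],[18,16],[27,13],[30,0],[45,10],[47,0]]
[[7,14],[18,16],[27,13],[30,0],[45,10],[47,16],[49,0]]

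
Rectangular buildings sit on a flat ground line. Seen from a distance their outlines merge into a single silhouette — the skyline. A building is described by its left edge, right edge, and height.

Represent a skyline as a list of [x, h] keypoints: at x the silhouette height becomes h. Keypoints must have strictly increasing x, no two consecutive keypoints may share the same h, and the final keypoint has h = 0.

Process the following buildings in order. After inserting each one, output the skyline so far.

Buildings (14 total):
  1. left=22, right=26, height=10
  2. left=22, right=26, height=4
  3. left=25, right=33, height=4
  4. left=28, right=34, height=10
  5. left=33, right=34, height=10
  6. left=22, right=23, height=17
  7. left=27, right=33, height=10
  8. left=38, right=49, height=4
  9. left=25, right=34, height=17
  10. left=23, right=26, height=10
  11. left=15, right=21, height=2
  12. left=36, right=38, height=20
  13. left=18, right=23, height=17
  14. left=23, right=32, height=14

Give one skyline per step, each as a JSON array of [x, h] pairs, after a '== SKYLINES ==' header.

== SKYLINES ==
[[22,10],[26,0]]
[[22,10],[26,0]]
[[22,10],[26,4],[33,0]]
[[22,10],[26,4],[28,10],[34,0]]
[[22,10],[26,4],[28,10],[34,0]]
[[22,17],[23,10],[26,4],[28,10],[34,0]]
[[22,17],[23,10],[26,4],[27,10],[34,0]]
[[22,17],[23,10],[26,4],[27,10],[34,0],[38,4],[49,0]]
[[22,17],[23,10],[25,17],[34,0],[38,4],[49,0]]
[[22,17],[23,10],[25,17],[34,0],[38,4],[49,0]]
[[15,2],[21,0],[22,17],[23,10],[25,17],[34,0],[38,4],[49,0]]
[[15,2],[21,0],[22,17],[23,10],[25,17],[34,0],[36,20],[38,4],[49,0]]
[[15,2],[18,17],[23,10],[25,17],[34,0],[36,20],[38,4],[49,0]]
[[15,2],[18,17],[23,14],[25,17],[34,0],[36,20],[38,4],[49,0]]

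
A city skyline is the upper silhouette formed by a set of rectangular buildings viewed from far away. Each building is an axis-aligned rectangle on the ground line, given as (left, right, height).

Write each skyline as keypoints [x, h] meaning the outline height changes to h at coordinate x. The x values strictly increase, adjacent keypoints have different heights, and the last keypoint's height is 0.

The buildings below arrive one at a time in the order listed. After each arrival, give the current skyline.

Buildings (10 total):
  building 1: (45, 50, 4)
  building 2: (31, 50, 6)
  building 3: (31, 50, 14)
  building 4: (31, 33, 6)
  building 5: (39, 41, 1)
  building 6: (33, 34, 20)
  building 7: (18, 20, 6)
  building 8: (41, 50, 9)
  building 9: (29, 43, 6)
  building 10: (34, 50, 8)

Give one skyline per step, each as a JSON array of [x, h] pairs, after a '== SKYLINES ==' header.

== SKYLINES ==
[[45,4],[50,0]]
[[31,6],[50,0]]
[[31,14],[50,0]]
[[31,14],[50,0]]
[[31,14],[50,0]]
[[31,14],[33,20],[34,14],[50,0]]
[[18,6],[20,0],[31,14],[33,20],[34,14],[50,0]]
[[18,6],[20,0],[31,14],[33,20],[34,14],[50,0]]
[[18,6],[20,0],[29,6],[31,14],[33,20],[34,14],[50,0]]
[[18,6],[20,0],[29,6],[31,14],[33,20],[34,14],[50,0]]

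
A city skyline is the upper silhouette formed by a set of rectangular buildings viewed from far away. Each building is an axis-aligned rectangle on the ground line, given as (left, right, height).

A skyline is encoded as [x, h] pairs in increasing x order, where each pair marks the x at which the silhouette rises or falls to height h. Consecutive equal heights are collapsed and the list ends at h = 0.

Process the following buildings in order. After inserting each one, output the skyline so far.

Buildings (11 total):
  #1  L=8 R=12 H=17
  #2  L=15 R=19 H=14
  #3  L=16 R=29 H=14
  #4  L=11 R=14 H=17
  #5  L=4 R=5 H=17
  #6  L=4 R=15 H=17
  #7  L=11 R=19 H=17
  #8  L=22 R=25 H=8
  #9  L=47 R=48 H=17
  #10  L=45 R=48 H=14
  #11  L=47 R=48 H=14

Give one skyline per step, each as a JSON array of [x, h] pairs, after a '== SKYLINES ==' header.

== SKYLINES ==
[[8,17],[12,0]]
[[8,17],[12,0],[15,14],[19,0]]
[[8,17],[12,0],[15,14],[29,0]]
[[8,17],[14,0],[15,14],[29,0]]
[[4,17],[5,0],[8,17],[14,0],[15,14],[29,0]]
[[4,17],[15,14],[29,0]]
[[4,17],[19,14],[29,0]]
[[4,17],[19,14],[29,0]]
[[4,17],[19,14],[29,0],[47,17],[48,0]]
[[4,17],[19,14],[29,0],[45,14],[47,17],[48,0]]
[[4,17],[19,14],[29,0],[45,14],[47,17],[48,0]]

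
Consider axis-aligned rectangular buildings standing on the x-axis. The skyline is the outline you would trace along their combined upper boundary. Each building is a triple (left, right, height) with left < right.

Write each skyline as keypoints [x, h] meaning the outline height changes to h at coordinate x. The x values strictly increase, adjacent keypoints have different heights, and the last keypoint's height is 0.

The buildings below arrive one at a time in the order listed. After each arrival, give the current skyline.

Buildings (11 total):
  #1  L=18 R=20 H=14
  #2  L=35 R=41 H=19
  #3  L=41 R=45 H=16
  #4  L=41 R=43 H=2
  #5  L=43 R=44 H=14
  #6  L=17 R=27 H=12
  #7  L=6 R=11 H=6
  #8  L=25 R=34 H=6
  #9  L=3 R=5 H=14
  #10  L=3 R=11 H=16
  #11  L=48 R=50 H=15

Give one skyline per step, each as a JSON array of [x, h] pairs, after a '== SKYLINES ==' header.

== SKYLINES ==
[[18,14],[20,0]]
[[18,14],[20,0],[35,19],[41,0]]
[[18,14],[20,0],[35,19],[41,16],[45,0]]
[[18,14],[20,0],[35,19],[41,16],[45,0]]
[[18,14],[20,0],[35,19],[41,16],[45,0]]
[[17,12],[18,14],[20,12],[27,0],[35,19],[41,16],[45,0]]
[[6,6],[11,0],[17,12],[18,14],[20,12],[27,0],[35,19],[41,16],[45,0]]
[[6,6],[11,0],[17,12],[18,14],[20,12],[27,6],[34,0],[35,19],[41,16],[45,0]]
[[3,14],[5,0],[6,6],[11,0],[17,12],[18,14],[20,12],[27,6],[34,0],[35,19],[41,16],[45,0]]
[[3,16],[11,0],[17,12],[18,14],[20,12],[27,6],[34,0],[35,19],[41,16],[45,0]]
[[3,16],[11,0],[17,12],[18,14],[20,12],[27,6],[34,0],[35,19],[41,16],[45,0],[48,15],[50,0]]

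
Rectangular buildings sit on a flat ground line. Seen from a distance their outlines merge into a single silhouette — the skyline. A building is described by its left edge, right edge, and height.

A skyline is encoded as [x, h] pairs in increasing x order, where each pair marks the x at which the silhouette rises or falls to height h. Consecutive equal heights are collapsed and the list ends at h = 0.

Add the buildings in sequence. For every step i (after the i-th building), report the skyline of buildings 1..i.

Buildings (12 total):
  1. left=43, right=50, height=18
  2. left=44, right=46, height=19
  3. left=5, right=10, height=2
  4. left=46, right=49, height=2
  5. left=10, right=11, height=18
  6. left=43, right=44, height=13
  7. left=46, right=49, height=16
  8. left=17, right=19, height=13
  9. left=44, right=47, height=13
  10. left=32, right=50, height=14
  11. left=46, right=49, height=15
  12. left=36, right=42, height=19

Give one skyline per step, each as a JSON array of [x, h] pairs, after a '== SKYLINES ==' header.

== SKYLINES ==
[[43,18],[50,0]]
[[43,18],[44,19],[46,18],[50,0]]
[[5,2],[10,0],[43,18],[44,19],[46,18],[50,0]]
[[5,2],[10,0],[43,18],[44,19],[46,18],[50,0]]
[[5,2],[10,18],[11,0],[43,18],[44,19],[46,18],[50,0]]
[[5,2],[10,18],[11,0],[43,18],[44,19],[46,18],[50,0]]
[[5,2],[10,18],[11,0],[43,18],[44,19],[46,18],[50,0]]
[[5,2],[10,18],[11,0],[17,13],[19,0],[43,18],[44,19],[46,18],[50,0]]
[[5,2],[10,18],[11,0],[17,13],[19,0],[43,18],[44,19],[46,18],[50,0]]
[[5,2],[10,18],[11,0],[17,13],[19,0],[32,14],[43,18],[44,19],[46,18],[50,0]]
[[5,2],[10,18],[11,0],[17,13],[19,0],[32,14],[43,18],[44,19],[46,18],[50,0]]
[[5,2],[10,18],[11,0],[17,13],[19,0],[32,14],[36,19],[42,14],[43,18],[44,19],[46,18],[50,0]]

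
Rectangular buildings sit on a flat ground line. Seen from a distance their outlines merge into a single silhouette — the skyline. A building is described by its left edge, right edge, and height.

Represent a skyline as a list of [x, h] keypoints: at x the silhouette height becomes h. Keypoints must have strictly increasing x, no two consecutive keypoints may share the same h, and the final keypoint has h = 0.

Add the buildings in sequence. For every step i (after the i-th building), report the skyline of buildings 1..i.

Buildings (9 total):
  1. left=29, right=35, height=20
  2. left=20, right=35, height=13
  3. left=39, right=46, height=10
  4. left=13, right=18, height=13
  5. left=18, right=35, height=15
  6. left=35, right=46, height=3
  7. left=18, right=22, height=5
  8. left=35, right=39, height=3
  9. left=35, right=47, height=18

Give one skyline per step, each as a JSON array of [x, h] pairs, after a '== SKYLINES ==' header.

== SKYLINES ==
[[29,20],[35,0]]
[[20,13],[29,20],[35,0]]
[[20,13],[29,20],[35,0],[39,10],[46,0]]
[[13,13],[18,0],[20,13],[29,20],[35,0],[39,10],[46,0]]
[[13,13],[18,15],[29,20],[35,0],[39,10],[46,0]]
[[13,13],[18,15],[29,20],[35,3],[39,10],[46,0]]
[[13,13],[18,15],[29,20],[35,3],[39,10],[46,0]]
[[13,13],[18,15],[29,20],[35,3],[39,10],[46,0]]
[[13,13],[18,15],[29,20],[35,18],[47,0]]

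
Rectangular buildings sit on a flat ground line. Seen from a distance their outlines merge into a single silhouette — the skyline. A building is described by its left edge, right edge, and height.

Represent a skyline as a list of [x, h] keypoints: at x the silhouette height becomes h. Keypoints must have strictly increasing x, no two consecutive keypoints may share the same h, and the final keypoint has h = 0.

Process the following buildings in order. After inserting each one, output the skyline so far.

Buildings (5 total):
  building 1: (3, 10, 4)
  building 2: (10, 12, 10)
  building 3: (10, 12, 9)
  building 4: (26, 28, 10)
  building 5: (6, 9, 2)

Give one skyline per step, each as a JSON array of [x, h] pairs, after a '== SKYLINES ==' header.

== SKYLINES ==
[[3,4],[10,0]]
[[3,4],[10,10],[12,0]]
[[3,4],[10,10],[12,0]]
[[3,4],[10,10],[12,0],[26,10],[28,0]]
[[3,4],[10,10],[12,0],[26,10],[28,0]]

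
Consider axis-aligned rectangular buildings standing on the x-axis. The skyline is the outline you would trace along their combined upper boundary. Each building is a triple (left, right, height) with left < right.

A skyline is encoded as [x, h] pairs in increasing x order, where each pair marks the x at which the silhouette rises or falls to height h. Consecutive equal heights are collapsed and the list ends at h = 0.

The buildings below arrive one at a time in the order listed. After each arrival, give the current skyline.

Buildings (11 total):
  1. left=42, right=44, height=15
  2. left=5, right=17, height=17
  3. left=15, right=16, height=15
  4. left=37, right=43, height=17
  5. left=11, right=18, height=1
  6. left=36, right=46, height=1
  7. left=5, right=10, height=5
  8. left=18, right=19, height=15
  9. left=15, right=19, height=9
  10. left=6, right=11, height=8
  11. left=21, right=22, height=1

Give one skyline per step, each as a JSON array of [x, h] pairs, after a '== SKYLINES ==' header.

== SKYLINES ==
[[42,15],[44,0]]
[[5,17],[17,0],[42,15],[44,0]]
[[5,17],[17,0],[42,15],[44,0]]
[[5,17],[17,0],[37,17],[43,15],[44,0]]
[[5,17],[17,1],[18,0],[37,17],[43,15],[44,0]]
[[5,17],[17,1],[18,0],[36,1],[37,17],[43,15],[44,1],[46,0]]
[[5,17],[17,1],[18,0],[36,1],[37,17],[43,15],[44,1],[46,0]]
[[5,17],[17,1],[18,15],[19,0],[36,1],[37,17],[43,15],[44,1],[46,0]]
[[5,17],[17,9],[18,15],[19,0],[36,1],[37,17],[43,15],[44,1],[46,0]]
[[5,17],[17,9],[18,15],[19,0],[36,1],[37,17],[43,15],[44,1],[46,0]]
[[5,17],[17,9],[18,15],[19,0],[21,1],[22,0],[36,1],[37,17],[43,15],[44,1],[46,0]]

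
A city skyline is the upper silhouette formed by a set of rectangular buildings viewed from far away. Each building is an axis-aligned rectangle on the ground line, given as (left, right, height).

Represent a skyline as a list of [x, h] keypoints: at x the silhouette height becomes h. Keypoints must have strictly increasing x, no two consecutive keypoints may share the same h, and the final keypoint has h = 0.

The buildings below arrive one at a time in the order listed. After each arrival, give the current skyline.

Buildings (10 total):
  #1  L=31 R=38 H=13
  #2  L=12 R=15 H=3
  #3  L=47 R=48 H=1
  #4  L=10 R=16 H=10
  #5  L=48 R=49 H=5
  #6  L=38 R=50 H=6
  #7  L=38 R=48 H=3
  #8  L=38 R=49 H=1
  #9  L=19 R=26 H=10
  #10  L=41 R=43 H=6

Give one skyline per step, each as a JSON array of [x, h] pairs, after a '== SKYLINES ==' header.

== SKYLINES ==
[[31,13],[38,0]]
[[12,3],[15,0],[31,13],[38,0]]
[[12,3],[15,0],[31,13],[38,0],[47,1],[48,0]]
[[10,10],[16,0],[31,13],[38,0],[47,1],[48,0]]
[[10,10],[16,0],[31,13],[38,0],[47,1],[48,5],[49,0]]
[[10,10],[16,0],[31,13],[38,6],[50,0]]
[[10,10],[16,0],[31,13],[38,6],[50,0]]
[[10,10],[16,0],[31,13],[38,6],[50,0]]
[[10,10],[16,0],[19,10],[26,0],[31,13],[38,6],[50,0]]
[[10,10],[16,0],[19,10],[26,0],[31,13],[38,6],[50,0]]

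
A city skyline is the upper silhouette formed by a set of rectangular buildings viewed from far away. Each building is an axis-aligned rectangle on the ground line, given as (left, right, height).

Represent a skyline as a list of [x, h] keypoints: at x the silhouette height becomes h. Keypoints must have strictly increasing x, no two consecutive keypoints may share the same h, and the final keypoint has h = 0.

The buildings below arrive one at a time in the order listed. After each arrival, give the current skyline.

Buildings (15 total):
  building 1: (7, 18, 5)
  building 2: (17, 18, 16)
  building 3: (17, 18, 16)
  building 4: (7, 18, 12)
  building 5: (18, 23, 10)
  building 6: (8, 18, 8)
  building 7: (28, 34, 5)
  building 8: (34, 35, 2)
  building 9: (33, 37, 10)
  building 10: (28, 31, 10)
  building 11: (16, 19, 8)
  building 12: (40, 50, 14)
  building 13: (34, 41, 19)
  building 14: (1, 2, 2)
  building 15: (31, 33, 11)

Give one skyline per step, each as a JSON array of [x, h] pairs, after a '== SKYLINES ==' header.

== SKYLINES ==
[[7,5],[18,0]]
[[7,5],[17,16],[18,0]]
[[7,5],[17,16],[18,0]]
[[7,12],[17,16],[18,0]]
[[7,12],[17,16],[18,10],[23,0]]
[[7,12],[17,16],[18,10],[23,0]]
[[7,12],[17,16],[18,10],[23,0],[28,5],[34,0]]
[[7,12],[17,16],[18,10],[23,0],[28,5],[34,2],[35,0]]
[[7,12],[17,16],[18,10],[23,0],[28,5],[33,10],[37,0]]
[[7,12],[17,16],[18,10],[23,0],[28,10],[31,5],[33,10],[37,0]]
[[7,12],[17,16],[18,10],[23,0],[28,10],[31,5],[33,10],[37,0]]
[[7,12],[17,16],[18,10],[23,0],[28,10],[31,5],[33,10],[37,0],[40,14],[50,0]]
[[7,12],[17,16],[18,10],[23,0],[28,10],[31,5],[33,10],[34,19],[41,14],[50,0]]
[[1,2],[2,0],[7,12],[17,16],[18,10],[23,0],[28,10],[31,5],[33,10],[34,19],[41,14],[50,0]]
[[1,2],[2,0],[7,12],[17,16],[18,10],[23,0],[28,10],[31,11],[33,10],[34,19],[41,14],[50,0]]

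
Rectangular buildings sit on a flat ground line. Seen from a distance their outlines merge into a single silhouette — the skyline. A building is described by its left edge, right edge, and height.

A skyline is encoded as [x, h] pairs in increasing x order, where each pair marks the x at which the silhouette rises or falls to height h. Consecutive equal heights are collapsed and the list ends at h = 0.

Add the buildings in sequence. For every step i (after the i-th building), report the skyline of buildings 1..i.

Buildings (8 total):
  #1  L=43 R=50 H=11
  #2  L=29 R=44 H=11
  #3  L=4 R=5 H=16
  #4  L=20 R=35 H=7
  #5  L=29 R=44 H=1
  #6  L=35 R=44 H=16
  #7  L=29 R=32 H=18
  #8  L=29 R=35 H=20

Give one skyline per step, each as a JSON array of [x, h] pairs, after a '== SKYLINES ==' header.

== SKYLINES ==
[[43,11],[50,0]]
[[29,11],[50,0]]
[[4,16],[5,0],[29,11],[50,0]]
[[4,16],[5,0],[20,7],[29,11],[50,0]]
[[4,16],[5,0],[20,7],[29,11],[50,0]]
[[4,16],[5,0],[20,7],[29,11],[35,16],[44,11],[50,0]]
[[4,16],[5,0],[20,7],[29,18],[32,11],[35,16],[44,11],[50,0]]
[[4,16],[5,0],[20,7],[29,20],[35,16],[44,11],[50,0]]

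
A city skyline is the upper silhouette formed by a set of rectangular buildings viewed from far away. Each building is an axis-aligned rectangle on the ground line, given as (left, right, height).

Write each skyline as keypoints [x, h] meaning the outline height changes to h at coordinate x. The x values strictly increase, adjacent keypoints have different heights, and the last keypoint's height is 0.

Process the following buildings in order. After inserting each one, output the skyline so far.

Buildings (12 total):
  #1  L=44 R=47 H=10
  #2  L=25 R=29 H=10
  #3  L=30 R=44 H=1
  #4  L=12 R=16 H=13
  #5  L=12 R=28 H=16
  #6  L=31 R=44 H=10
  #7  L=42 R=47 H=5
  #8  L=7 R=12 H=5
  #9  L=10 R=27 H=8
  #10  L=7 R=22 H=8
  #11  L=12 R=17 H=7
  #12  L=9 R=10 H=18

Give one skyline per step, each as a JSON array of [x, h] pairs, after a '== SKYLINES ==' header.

== SKYLINES ==
[[44,10],[47,0]]
[[25,10],[29,0],[44,10],[47,0]]
[[25,10],[29,0],[30,1],[44,10],[47,0]]
[[12,13],[16,0],[25,10],[29,0],[30,1],[44,10],[47,0]]
[[12,16],[28,10],[29,0],[30,1],[44,10],[47,0]]
[[12,16],[28,10],[29,0],[30,1],[31,10],[47,0]]
[[12,16],[28,10],[29,0],[30,1],[31,10],[47,0]]
[[7,5],[12,16],[28,10],[29,0],[30,1],[31,10],[47,0]]
[[7,5],[10,8],[12,16],[28,10],[29,0],[30,1],[31,10],[47,0]]
[[7,8],[12,16],[28,10],[29,0],[30,1],[31,10],[47,0]]
[[7,8],[12,16],[28,10],[29,0],[30,1],[31,10],[47,0]]
[[7,8],[9,18],[10,8],[12,16],[28,10],[29,0],[30,1],[31,10],[47,0]]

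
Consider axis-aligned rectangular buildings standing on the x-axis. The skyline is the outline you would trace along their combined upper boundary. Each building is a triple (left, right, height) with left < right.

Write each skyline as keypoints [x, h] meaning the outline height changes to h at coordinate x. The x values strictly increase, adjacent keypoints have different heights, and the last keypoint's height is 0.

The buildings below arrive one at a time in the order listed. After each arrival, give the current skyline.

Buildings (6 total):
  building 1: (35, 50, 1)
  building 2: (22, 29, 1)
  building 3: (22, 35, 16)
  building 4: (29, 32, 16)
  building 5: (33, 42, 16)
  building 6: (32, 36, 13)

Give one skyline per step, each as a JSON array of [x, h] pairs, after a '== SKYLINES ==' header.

== SKYLINES ==
[[35,1],[50,0]]
[[22,1],[29,0],[35,1],[50,0]]
[[22,16],[35,1],[50,0]]
[[22,16],[35,1],[50,0]]
[[22,16],[42,1],[50,0]]
[[22,16],[42,1],[50,0]]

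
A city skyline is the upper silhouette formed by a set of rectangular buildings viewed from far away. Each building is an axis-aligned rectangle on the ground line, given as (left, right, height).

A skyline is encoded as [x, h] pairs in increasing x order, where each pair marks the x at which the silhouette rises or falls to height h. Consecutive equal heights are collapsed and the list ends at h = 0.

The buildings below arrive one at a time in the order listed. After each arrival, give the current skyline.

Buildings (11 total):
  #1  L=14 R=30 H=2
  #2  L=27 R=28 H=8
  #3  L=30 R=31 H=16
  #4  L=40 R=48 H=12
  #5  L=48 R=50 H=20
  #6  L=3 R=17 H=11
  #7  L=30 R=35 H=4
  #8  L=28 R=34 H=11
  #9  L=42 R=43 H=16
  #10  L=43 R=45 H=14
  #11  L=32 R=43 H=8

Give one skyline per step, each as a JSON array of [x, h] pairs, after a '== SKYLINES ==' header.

== SKYLINES ==
[[14,2],[30,0]]
[[14,2],[27,8],[28,2],[30,0]]
[[14,2],[27,8],[28,2],[30,16],[31,0]]
[[14,2],[27,8],[28,2],[30,16],[31,0],[40,12],[48,0]]
[[14,2],[27,8],[28,2],[30,16],[31,0],[40,12],[48,20],[50,0]]
[[3,11],[17,2],[27,8],[28,2],[30,16],[31,0],[40,12],[48,20],[50,0]]
[[3,11],[17,2],[27,8],[28,2],[30,16],[31,4],[35,0],[40,12],[48,20],[50,0]]
[[3,11],[17,2],[27,8],[28,11],[30,16],[31,11],[34,4],[35,0],[40,12],[48,20],[50,0]]
[[3,11],[17,2],[27,8],[28,11],[30,16],[31,11],[34,4],[35,0],[40,12],[42,16],[43,12],[48,20],[50,0]]
[[3,11],[17,2],[27,8],[28,11],[30,16],[31,11],[34,4],[35,0],[40,12],[42,16],[43,14],[45,12],[48,20],[50,0]]
[[3,11],[17,2],[27,8],[28,11],[30,16],[31,11],[34,8],[40,12],[42,16],[43,14],[45,12],[48,20],[50,0]]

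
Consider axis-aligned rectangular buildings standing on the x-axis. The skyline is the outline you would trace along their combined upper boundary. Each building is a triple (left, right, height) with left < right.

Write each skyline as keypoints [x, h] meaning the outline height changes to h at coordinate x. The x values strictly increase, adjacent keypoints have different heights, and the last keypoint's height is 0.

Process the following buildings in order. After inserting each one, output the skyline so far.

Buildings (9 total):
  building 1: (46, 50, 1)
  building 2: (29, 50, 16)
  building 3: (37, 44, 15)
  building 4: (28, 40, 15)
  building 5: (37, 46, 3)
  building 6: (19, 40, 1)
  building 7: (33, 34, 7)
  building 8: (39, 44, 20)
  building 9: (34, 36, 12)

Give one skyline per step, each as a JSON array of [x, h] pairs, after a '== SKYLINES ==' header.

== SKYLINES ==
[[46,1],[50,0]]
[[29,16],[50,0]]
[[29,16],[50,0]]
[[28,15],[29,16],[50,0]]
[[28,15],[29,16],[50,0]]
[[19,1],[28,15],[29,16],[50,0]]
[[19,1],[28,15],[29,16],[50,0]]
[[19,1],[28,15],[29,16],[39,20],[44,16],[50,0]]
[[19,1],[28,15],[29,16],[39,20],[44,16],[50,0]]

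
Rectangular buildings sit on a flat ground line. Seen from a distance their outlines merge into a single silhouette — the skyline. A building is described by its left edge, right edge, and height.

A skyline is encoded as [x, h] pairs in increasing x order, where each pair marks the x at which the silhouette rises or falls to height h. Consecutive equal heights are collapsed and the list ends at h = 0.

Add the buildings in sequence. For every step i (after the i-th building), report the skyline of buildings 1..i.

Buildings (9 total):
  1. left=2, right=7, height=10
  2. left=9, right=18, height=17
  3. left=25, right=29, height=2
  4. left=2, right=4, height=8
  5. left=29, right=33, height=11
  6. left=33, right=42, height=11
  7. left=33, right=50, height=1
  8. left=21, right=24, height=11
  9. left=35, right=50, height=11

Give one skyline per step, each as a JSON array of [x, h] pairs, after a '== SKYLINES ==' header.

== SKYLINES ==
[[2,10],[7,0]]
[[2,10],[7,0],[9,17],[18,0]]
[[2,10],[7,0],[9,17],[18,0],[25,2],[29,0]]
[[2,10],[7,0],[9,17],[18,0],[25,2],[29,0]]
[[2,10],[7,0],[9,17],[18,0],[25,2],[29,11],[33,0]]
[[2,10],[7,0],[9,17],[18,0],[25,2],[29,11],[42,0]]
[[2,10],[7,0],[9,17],[18,0],[25,2],[29,11],[42,1],[50,0]]
[[2,10],[7,0],[9,17],[18,0],[21,11],[24,0],[25,2],[29,11],[42,1],[50,0]]
[[2,10],[7,0],[9,17],[18,0],[21,11],[24,0],[25,2],[29,11],[50,0]]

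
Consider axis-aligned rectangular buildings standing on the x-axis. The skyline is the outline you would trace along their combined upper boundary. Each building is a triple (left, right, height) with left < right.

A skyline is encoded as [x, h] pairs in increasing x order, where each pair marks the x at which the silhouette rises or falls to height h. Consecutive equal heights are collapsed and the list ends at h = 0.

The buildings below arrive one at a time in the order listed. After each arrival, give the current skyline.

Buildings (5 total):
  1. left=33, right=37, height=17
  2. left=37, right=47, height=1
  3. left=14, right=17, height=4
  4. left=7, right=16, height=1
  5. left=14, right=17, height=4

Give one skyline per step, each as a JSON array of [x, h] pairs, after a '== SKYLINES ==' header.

== SKYLINES ==
[[33,17],[37,0]]
[[33,17],[37,1],[47,0]]
[[14,4],[17,0],[33,17],[37,1],[47,0]]
[[7,1],[14,4],[17,0],[33,17],[37,1],[47,0]]
[[7,1],[14,4],[17,0],[33,17],[37,1],[47,0]]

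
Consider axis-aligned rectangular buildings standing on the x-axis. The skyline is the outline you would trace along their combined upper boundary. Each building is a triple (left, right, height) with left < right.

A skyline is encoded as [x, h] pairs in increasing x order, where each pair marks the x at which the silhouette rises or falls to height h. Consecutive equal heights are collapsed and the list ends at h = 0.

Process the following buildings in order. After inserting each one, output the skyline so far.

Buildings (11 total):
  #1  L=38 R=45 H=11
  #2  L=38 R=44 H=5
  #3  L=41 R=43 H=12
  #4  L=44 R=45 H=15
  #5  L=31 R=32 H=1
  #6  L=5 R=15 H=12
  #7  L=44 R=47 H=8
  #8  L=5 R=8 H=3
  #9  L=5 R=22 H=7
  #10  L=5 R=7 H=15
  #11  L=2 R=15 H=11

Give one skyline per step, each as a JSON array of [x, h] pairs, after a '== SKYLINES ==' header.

== SKYLINES ==
[[38,11],[45,0]]
[[38,11],[45,0]]
[[38,11],[41,12],[43,11],[45,0]]
[[38,11],[41,12],[43,11],[44,15],[45,0]]
[[31,1],[32,0],[38,11],[41,12],[43,11],[44,15],[45,0]]
[[5,12],[15,0],[31,1],[32,0],[38,11],[41,12],[43,11],[44,15],[45,0]]
[[5,12],[15,0],[31,1],[32,0],[38,11],[41,12],[43,11],[44,15],[45,8],[47,0]]
[[5,12],[15,0],[31,1],[32,0],[38,11],[41,12],[43,11],[44,15],[45,8],[47,0]]
[[5,12],[15,7],[22,0],[31,1],[32,0],[38,11],[41,12],[43,11],[44,15],[45,8],[47,0]]
[[5,15],[7,12],[15,7],[22,0],[31,1],[32,0],[38,11],[41,12],[43,11],[44,15],[45,8],[47,0]]
[[2,11],[5,15],[7,12],[15,7],[22,0],[31,1],[32,0],[38,11],[41,12],[43,11],[44,15],[45,8],[47,0]]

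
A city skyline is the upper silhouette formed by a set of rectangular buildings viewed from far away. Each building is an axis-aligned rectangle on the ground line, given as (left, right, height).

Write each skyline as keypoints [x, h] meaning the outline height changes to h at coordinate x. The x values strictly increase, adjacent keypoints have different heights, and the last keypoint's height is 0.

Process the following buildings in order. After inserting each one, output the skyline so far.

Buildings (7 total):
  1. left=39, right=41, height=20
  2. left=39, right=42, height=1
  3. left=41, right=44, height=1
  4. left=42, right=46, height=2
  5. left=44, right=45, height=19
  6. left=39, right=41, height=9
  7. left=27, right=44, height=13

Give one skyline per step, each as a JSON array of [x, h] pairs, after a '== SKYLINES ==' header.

== SKYLINES ==
[[39,20],[41,0]]
[[39,20],[41,1],[42,0]]
[[39,20],[41,1],[44,0]]
[[39,20],[41,1],[42,2],[46,0]]
[[39,20],[41,1],[42,2],[44,19],[45,2],[46,0]]
[[39,20],[41,1],[42,2],[44,19],[45,2],[46,0]]
[[27,13],[39,20],[41,13],[44,19],[45,2],[46,0]]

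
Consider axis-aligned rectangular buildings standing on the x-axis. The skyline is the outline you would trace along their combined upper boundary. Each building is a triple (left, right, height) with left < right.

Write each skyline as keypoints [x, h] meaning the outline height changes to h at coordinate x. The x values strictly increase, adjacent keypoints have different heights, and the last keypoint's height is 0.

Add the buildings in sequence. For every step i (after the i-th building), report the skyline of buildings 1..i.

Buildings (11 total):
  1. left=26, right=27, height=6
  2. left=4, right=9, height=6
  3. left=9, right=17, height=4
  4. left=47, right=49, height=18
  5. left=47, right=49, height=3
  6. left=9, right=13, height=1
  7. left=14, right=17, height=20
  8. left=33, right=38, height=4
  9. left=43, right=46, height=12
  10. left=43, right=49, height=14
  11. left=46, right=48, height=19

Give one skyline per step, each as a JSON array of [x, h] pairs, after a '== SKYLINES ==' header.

== SKYLINES ==
[[26,6],[27,0]]
[[4,6],[9,0],[26,6],[27,0]]
[[4,6],[9,4],[17,0],[26,6],[27,0]]
[[4,6],[9,4],[17,0],[26,6],[27,0],[47,18],[49,0]]
[[4,6],[9,4],[17,0],[26,6],[27,0],[47,18],[49,0]]
[[4,6],[9,4],[17,0],[26,6],[27,0],[47,18],[49,0]]
[[4,6],[9,4],[14,20],[17,0],[26,6],[27,0],[47,18],[49,0]]
[[4,6],[9,4],[14,20],[17,0],[26,6],[27,0],[33,4],[38,0],[47,18],[49,0]]
[[4,6],[9,4],[14,20],[17,0],[26,6],[27,0],[33,4],[38,0],[43,12],[46,0],[47,18],[49,0]]
[[4,6],[9,4],[14,20],[17,0],[26,6],[27,0],[33,4],[38,0],[43,14],[47,18],[49,0]]
[[4,6],[9,4],[14,20],[17,0],[26,6],[27,0],[33,4],[38,0],[43,14],[46,19],[48,18],[49,0]]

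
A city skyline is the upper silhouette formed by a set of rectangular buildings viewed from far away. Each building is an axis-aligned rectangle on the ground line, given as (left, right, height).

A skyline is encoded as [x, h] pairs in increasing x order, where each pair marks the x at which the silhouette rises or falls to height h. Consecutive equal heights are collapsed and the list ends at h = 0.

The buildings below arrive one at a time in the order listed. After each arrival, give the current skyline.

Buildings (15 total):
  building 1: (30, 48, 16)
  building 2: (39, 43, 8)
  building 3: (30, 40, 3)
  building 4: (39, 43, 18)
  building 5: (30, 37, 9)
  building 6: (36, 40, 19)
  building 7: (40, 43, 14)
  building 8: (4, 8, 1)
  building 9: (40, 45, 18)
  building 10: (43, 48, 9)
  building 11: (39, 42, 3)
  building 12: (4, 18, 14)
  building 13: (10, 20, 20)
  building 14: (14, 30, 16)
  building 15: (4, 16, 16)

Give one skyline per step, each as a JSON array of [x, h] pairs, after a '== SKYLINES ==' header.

== SKYLINES ==
[[30,16],[48,0]]
[[30,16],[48,0]]
[[30,16],[48,0]]
[[30,16],[39,18],[43,16],[48,0]]
[[30,16],[39,18],[43,16],[48,0]]
[[30,16],[36,19],[40,18],[43,16],[48,0]]
[[30,16],[36,19],[40,18],[43,16],[48,0]]
[[4,1],[8,0],[30,16],[36,19],[40,18],[43,16],[48,0]]
[[4,1],[8,0],[30,16],[36,19],[40,18],[45,16],[48,0]]
[[4,1],[8,0],[30,16],[36,19],[40,18],[45,16],[48,0]]
[[4,1],[8,0],[30,16],[36,19],[40,18],[45,16],[48,0]]
[[4,14],[18,0],[30,16],[36,19],[40,18],[45,16],[48,0]]
[[4,14],[10,20],[20,0],[30,16],[36,19],[40,18],[45,16],[48,0]]
[[4,14],[10,20],[20,16],[36,19],[40,18],[45,16],[48,0]]
[[4,16],[10,20],[20,16],[36,19],[40,18],[45,16],[48,0]]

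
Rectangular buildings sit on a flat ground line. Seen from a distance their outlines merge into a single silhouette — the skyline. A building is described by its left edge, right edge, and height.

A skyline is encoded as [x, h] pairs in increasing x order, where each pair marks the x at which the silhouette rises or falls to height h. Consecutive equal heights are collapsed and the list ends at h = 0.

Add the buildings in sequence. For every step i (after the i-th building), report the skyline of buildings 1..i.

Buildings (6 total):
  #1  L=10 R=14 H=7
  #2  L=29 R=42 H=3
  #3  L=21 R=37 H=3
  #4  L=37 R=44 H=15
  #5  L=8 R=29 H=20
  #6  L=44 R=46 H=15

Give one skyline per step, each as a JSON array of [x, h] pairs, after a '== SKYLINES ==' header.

== SKYLINES ==
[[10,7],[14,0]]
[[10,7],[14,0],[29,3],[42,0]]
[[10,7],[14,0],[21,3],[42,0]]
[[10,7],[14,0],[21,3],[37,15],[44,0]]
[[8,20],[29,3],[37,15],[44,0]]
[[8,20],[29,3],[37,15],[46,0]]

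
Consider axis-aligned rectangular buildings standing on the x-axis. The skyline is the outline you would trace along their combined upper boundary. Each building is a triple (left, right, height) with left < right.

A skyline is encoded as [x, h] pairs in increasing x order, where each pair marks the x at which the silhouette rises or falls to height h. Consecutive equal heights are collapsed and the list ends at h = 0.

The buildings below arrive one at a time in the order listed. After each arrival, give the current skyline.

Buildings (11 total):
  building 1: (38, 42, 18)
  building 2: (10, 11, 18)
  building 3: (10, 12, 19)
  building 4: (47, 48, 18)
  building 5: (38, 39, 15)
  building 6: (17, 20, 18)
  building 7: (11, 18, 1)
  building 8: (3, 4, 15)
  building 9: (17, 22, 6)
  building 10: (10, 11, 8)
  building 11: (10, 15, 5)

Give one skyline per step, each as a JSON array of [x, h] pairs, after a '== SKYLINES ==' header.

== SKYLINES ==
[[38,18],[42,0]]
[[10,18],[11,0],[38,18],[42,0]]
[[10,19],[12,0],[38,18],[42,0]]
[[10,19],[12,0],[38,18],[42,0],[47,18],[48,0]]
[[10,19],[12,0],[38,18],[42,0],[47,18],[48,0]]
[[10,19],[12,0],[17,18],[20,0],[38,18],[42,0],[47,18],[48,0]]
[[10,19],[12,1],[17,18],[20,0],[38,18],[42,0],[47,18],[48,0]]
[[3,15],[4,0],[10,19],[12,1],[17,18],[20,0],[38,18],[42,0],[47,18],[48,0]]
[[3,15],[4,0],[10,19],[12,1],[17,18],[20,6],[22,0],[38,18],[42,0],[47,18],[48,0]]
[[3,15],[4,0],[10,19],[12,1],[17,18],[20,6],[22,0],[38,18],[42,0],[47,18],[48,0]]
[[3,15],[4,0],[10,19],[12,5],[15,1],[17,18],[20,6],[22,0],[38,18],[42,0],[47,18],[48,0]]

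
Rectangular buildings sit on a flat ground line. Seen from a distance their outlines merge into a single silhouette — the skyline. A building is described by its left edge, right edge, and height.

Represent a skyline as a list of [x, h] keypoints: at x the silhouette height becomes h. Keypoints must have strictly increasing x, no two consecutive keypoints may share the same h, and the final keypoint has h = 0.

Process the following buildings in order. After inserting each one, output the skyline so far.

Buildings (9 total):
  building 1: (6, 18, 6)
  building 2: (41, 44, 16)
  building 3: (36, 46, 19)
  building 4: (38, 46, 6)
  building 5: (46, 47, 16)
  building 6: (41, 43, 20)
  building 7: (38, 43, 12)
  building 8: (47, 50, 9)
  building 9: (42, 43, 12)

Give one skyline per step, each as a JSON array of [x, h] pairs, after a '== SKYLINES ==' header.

== SKYLINES ==
[[6,6],[18,0]]
[[6,6],[18,0],[41,16],[44,0]]
[[6,6],[18,0],[36,19],[46,0]]
[[6,6],[18,0],[36,19],[46,0]]
[[6,6],[18,0],[36,19],[46,16],[47,0]]
[[6,6],[18,0],[36,19],[41,20],[43,19],[46,16],[47,0]]
[[6,6],[18,0],[36,19],[41,20],[43,19],[46,16],[47,0]]
[[6,6],[18,0],[36,19],[41,20],[43,19],[46,16],[47,9],[50,0]]
[[6,6],[18,0],[36,19],[41,20],[43,19],[46,16],[47,9],[50,0]]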